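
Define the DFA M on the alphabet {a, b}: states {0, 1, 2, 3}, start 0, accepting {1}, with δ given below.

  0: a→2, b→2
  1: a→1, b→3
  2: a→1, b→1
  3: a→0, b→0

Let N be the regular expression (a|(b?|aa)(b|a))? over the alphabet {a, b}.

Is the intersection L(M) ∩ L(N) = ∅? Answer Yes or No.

No

The string ba is accepted by both M and N.
Hence L(M) ∩ L(N) ≠ ∅.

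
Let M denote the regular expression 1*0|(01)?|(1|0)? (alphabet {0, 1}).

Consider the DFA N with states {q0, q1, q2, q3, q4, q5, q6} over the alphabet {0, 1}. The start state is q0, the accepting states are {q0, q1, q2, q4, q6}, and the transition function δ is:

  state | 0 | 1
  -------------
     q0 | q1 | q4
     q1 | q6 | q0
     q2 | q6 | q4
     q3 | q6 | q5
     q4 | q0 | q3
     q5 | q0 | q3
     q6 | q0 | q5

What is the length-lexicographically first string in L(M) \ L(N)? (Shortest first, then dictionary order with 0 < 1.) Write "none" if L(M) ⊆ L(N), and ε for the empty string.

Converting the expression M to a DFA (subset construction, then merging equivalent states) gives the minimal DFA with states {m0, m1, m2, m3, m4, m5}, start state m0, accepting states {m0, m1, m2, m4} and transitions m0: 0→m1, 1→m2; m1: 0→m3, 1→m4; m2: 0→m4, 1→m5; m3: 0→m3, 1→m3; m4: 0→m3, 1→m3; m5: 0→m4, 1→m5.
Exploring the product automaton M × N from the start pair (m0, q0), following both machines on each input symbol, reaches 13 state pairs: (m0, q0), (m1, q1), (m2, q4), (m3, q6), (m4, q0), (m5, q3), (m3, q0), (m3, q5), (m3, q1), (m3, q4), (m4, q6), (m5, q5), (m3, q3).
M accepts in {m0, m1, m2, m4} and N accepts in {q0, q1, q2, q4, q6}. The reachable pairs whose M-component is accepting are (m0, q0), (m1, q1), (m2, q4), (m4, q0), (m4, q6); in each of them the N-component is accepting too, so the product for L(M) \ L(N) (M-component accepting, N-component rejecting) has no reachable accepting pair and the difference is empty.
So every string accepted by M is also accepted by N: L(M) \ L(N) = ∅ and there is no such string.

none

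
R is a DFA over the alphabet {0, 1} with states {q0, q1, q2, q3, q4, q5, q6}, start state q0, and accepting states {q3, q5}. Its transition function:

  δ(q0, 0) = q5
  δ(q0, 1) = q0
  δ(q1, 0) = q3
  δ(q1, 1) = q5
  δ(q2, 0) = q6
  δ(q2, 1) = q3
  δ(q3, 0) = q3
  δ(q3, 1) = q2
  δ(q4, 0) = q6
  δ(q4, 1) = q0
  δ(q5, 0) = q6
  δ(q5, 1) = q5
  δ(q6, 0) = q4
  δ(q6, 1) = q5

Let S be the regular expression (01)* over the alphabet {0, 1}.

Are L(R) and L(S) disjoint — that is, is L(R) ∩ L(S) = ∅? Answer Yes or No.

No

The string 01 is accepted by both R and S.
Hence L(R) ∩ L(S) ≠ ∅.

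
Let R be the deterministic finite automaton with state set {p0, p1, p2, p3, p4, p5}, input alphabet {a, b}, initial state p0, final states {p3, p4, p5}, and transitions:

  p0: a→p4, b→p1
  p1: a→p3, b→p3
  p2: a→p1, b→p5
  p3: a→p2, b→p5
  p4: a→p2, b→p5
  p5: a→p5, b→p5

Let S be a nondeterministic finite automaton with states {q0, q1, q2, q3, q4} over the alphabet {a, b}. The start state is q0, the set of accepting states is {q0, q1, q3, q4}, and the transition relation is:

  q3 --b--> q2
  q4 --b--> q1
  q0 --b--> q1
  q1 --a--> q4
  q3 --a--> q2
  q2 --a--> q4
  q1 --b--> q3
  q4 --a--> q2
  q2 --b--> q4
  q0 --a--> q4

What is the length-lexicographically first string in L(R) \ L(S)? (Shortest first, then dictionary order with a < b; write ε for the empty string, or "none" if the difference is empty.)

bbb

The string bbb is accepted by R but not by S.
No shorter string lies in the difference, and bbb is the lexicographically first length-3 string in L(R) \ L(S).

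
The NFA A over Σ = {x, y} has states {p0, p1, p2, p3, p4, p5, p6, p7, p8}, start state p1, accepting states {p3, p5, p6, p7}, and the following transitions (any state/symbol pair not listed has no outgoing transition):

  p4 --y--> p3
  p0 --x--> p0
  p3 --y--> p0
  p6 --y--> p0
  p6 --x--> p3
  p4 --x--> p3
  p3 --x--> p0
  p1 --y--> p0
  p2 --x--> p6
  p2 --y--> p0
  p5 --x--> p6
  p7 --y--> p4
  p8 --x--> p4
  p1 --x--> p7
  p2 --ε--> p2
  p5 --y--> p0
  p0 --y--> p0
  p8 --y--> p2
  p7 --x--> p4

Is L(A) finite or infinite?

finite

The useful states (reachable from p1 and able to reach an accepting state) are {p1, p3, p4, p7}.
Restricted to these states the transition graph has no cycle, so every accepting path has bounded length and L is finite.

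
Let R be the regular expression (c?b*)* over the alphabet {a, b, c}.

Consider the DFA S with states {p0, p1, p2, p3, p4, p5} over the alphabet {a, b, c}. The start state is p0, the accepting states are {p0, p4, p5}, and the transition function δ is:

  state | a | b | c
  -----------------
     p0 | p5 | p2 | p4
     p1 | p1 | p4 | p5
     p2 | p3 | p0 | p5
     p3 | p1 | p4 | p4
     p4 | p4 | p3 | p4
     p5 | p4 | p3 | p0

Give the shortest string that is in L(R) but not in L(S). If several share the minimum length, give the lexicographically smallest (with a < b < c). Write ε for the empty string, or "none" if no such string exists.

The string b is accepted by R but not by S.
No shorter string lies in the difference, and b is the lexicographically first length-1 string in L(R) \ L(S).

b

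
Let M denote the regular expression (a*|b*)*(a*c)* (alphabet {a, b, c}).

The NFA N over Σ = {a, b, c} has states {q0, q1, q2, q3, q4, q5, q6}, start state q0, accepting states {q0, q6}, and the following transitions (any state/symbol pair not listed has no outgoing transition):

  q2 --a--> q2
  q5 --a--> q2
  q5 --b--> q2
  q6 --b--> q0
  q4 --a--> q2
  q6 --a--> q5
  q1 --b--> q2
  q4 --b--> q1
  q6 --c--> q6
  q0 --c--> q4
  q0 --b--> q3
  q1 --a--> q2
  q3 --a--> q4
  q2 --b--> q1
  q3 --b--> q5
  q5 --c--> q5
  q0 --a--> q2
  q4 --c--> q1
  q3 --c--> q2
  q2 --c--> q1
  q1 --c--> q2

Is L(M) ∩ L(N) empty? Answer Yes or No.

The empty string ε is accepted by both M and N.
Hence L(M) ∩ L(N) ≠ ∅.

No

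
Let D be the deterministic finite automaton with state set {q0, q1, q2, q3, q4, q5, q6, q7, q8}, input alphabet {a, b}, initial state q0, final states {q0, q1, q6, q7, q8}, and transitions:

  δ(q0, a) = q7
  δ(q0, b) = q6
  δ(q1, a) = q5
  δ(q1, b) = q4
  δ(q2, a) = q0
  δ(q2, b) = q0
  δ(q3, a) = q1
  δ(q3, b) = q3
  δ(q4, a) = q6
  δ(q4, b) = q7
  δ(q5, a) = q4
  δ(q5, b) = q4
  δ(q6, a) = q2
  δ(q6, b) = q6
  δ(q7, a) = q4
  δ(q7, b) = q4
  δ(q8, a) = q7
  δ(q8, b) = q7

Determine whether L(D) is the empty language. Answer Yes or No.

The empty string ε is accepted: the run q0 ends in the accepting state q0.
Since at least one string is accepted, L(D) is not empty.

No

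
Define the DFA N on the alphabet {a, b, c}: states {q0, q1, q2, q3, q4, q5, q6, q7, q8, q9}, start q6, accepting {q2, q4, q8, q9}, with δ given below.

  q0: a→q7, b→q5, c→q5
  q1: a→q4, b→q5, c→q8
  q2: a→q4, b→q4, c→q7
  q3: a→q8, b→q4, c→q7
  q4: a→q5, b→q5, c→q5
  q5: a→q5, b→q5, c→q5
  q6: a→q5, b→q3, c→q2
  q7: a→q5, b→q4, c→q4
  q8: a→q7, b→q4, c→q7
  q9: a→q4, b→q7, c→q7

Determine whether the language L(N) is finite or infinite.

finite

The useful states (reachable from q6 and able to reach an accepting state) are {q2, q3, q4, q6, q7, q8}.
Restricted to these states the transition graph has no cycle, so every accepting path has bounded length and L is finite.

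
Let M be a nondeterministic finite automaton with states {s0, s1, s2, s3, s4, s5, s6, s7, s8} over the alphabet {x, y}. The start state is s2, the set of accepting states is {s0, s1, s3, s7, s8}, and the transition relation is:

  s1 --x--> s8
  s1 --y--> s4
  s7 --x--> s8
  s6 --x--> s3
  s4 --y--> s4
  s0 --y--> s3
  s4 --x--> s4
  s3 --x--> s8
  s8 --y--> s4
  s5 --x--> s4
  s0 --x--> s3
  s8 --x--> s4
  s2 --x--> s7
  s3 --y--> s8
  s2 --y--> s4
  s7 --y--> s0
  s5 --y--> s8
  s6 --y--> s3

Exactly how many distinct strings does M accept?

9

The useful subgraph on states {s0, s2, s3, s7, s8} is acyclic, so L(M) is finite; the longest accepting path visits 5 useful states, giving maximum string length 4.
Counting accepting paths from s2 by length: 1 of length 1, 2 of length 2, 2 of length 3, 4 of length 4. Total 9.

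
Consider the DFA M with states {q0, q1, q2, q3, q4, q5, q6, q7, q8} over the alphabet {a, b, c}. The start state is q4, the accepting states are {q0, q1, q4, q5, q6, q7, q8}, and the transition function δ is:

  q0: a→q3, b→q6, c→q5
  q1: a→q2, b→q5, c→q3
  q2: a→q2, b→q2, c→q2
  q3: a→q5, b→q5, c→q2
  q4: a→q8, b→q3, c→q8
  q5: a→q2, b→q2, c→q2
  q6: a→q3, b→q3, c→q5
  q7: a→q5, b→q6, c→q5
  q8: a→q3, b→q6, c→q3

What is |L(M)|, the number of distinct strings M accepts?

25

The useful subgraph on states {q3, q4, q5, q6, q8} is acyclic, so L(M) is finite; the longest accepting path visits 5 useful states, giving maximum string length 4.
Counting accepting paths from q4 by length: 1 of length 0, 2 of length 1, 4 of length 2, 10 of length 3, 8 of length 4. Total 25.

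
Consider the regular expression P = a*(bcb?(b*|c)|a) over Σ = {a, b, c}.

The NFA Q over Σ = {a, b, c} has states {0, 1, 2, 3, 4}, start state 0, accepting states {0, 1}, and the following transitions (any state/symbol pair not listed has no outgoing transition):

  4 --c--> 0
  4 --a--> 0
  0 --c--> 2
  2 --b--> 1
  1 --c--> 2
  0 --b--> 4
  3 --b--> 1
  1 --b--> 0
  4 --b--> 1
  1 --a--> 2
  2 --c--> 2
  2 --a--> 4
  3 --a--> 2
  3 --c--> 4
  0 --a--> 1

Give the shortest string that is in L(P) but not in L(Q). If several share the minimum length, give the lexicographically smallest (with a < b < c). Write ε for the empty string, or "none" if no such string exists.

The string aa is accepted by P but not by Q.
No shorter string lies in the difference, and aa is the lexicographically first length-2 string in L(P) \ L(Q).

aa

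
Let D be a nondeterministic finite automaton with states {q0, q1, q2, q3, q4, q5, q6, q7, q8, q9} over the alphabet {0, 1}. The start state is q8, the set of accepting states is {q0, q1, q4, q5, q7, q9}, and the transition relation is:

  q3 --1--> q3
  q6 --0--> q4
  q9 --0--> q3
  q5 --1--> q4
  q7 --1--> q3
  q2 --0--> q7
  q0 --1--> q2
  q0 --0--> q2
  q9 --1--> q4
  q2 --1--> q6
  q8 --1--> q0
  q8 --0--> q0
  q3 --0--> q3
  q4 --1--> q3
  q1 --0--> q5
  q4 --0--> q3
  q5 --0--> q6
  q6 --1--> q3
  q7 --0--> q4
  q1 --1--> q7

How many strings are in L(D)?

The useful subgraph on states {q0, q2, q4, q6, q7, q8} is acyclic, so L(D) is finite; the longest accepting path visits 5 useful states, giving maximum string length 4.
Counting accepting paths from q8 by length: 2 of length 1, 4 of length 3, 8 of length 4. Total 14.

14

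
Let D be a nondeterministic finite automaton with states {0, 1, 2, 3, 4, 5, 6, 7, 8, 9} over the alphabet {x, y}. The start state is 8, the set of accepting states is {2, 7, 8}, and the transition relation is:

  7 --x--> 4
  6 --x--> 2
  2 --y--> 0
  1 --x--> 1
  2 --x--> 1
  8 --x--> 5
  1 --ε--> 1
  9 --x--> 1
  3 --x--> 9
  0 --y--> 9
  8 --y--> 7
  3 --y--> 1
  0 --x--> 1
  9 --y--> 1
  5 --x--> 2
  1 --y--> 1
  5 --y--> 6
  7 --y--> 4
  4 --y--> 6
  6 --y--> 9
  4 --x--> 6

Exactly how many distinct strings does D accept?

The useful subgraph on states {2, 4, 5, 6, 7, 8} is acyclic, so L(D) is finite; the longest accepting path visits 5 useful states, giving maximum string length 4.
Counting accepting paths from 8 by length: 1 of length 0, 1 of length 1, 1 of length 2, 1 of length 3, 4 of length 4. Total 8.

8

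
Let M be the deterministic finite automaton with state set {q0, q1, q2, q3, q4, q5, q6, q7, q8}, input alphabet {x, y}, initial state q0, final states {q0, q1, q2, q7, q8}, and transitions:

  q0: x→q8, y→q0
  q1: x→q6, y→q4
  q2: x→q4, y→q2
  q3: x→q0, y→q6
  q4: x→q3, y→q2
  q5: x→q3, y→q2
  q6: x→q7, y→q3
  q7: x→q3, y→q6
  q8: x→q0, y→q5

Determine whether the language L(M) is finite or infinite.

State q0 is reachable from the start and can reach an accepting state, and it lies on the cycle q0 → q8 → q0.
Traversing that cycle any number of times yields accepted strings of unbounded length, so the language is infinite.

infinite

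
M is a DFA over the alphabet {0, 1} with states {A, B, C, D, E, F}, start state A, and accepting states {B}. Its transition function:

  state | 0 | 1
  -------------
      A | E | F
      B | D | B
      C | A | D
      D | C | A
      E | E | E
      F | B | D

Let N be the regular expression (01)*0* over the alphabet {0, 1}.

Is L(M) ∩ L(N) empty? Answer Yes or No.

Converting the expression N to a DFA (subset construction, then merging equivalent states) gives the minimal DFA with states {n0, n1, n2, n3}, start state n0, accepting states {n0, n1, n3} and transitions n0: 0→n1, 1→n2; n1: 0→n3, 1→n0; n2: 0→n2, 1→n2; n3: 0→n3, 1→n2.
Exploring the product automaton M × N from the start pair (A, n0), following both machines on each input symbol, reaches 10 state pairs: (A, n0), (E, n1), (F, n2), (E, n3), (E, n0), (B, n2), (D, n2), (E, n2), (C, n2), (A, n2).
M accepts in {B} and N accepts in {n0, n1, n3}; no reachable pair has both components accepting, so no string drives both machines to acceptance simultaneously and L(M) ∩ L(N) = ∅.
So no string is accepted by both, and the intersection is empty.

Yes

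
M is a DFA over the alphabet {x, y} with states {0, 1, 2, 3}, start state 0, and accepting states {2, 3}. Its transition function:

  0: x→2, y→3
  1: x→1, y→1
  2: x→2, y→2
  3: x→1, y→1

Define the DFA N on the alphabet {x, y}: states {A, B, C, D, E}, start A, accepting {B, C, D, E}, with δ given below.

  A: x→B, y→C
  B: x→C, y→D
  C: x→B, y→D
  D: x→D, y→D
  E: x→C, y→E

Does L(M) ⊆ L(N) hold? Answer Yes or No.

Yes

Exploring the product automaton M × N from the start pair (0, A), following both machines on each input symbol, reaches 8 state pairs: (0, A), (2, B), (3, C), (2, C), (2, D), (1, B), (1, D), (1, C).
M accepts in {2, 3} and N accepts in {B, C, D, E}. The reachable pairs whose M-component is accepting are (2, B), (3, C), (2, C), (2, D); in each of them the N-component is accepting too, so the product for L(M) \ L(N) (M-component accepting, N-component rejecting) has no reachable accepting pair and the difference is empty.
Hence every string in L(M) is also in L(N).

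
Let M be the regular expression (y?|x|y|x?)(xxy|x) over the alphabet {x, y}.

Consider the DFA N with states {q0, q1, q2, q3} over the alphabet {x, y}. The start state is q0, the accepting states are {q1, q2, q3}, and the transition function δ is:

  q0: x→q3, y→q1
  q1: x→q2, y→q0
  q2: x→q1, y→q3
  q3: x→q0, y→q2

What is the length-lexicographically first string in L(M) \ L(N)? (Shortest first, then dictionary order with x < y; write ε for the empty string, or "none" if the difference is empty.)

xx

The string xx is accepted by M but not by N.
No shorter string lies in the difference, and xx is the lexicographically first length-2 string in L(M) \ L(N).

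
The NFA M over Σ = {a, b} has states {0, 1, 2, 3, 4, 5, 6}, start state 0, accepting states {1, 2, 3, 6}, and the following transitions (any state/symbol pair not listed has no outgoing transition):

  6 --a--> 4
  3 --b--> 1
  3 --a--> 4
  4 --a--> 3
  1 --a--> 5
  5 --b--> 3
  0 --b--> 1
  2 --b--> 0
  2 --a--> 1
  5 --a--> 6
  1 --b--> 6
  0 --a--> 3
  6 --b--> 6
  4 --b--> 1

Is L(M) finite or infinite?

State 1 is reachable from the start and can reach an accepting state, and it lies on the cycle 1 → 5 → 3 → 1.
Traversing that cycle any number of times yields accepted strings of unbounded length, so the language is infinite.

infinite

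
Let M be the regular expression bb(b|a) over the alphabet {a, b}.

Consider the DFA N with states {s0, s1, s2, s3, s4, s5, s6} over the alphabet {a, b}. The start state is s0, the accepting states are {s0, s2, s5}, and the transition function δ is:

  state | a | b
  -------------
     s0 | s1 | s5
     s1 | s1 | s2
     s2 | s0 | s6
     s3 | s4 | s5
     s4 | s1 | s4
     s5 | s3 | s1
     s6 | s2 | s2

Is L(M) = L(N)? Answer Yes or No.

The string bba is accepted by M but rejected by N.
So L(M) ≠ L(N).

No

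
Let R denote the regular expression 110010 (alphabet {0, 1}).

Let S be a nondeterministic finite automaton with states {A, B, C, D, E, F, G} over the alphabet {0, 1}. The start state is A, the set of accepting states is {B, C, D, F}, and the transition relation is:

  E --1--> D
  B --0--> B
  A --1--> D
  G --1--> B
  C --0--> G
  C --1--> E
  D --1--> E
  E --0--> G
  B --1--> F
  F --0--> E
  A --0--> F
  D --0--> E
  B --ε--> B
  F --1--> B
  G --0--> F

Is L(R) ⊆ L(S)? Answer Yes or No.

Converting the expression R to a DFA (subset construction, then merging equivalent states) gives the minimal DFA with states {r0, r1, r2, r3, r4, r5, r6, r7}, start state r0, accepting states {r7} and transitions r0: 0→r1, 1→r2; r1: 0→r1, 1→r1; r2: 0→r1, 1→r3; r3: 0→r4, 1→r1; r4: 0→r5, 1→r1; r5: 0→r1, 1→r6; r6: 0→r7, 1→r1; r7: 0→r1, 1→r1.
Exploring the product automaton R × S from the start pair (r0, A), following both machines on each input symbol, reaches 12 state pairs: (r0, A), (r1, F), (r2, D), (r1, E), (r1, B), (r3, E), (r1, G), (r1, D), (r4, G), (r5, F), (r6, B), (r7, B).
R accepts in {r7} and S accepts in {B, C, D, F}. The reachable pairs whose R-component is accepting are (r7, B); in each of them the S-component is accepting too, so the product for L(R) \ L(S) (R-component accepting, S-component rejecting) has no reachable accepting pair and the difference is empty.
Hence every string in L(R) is also in L(S).

Yes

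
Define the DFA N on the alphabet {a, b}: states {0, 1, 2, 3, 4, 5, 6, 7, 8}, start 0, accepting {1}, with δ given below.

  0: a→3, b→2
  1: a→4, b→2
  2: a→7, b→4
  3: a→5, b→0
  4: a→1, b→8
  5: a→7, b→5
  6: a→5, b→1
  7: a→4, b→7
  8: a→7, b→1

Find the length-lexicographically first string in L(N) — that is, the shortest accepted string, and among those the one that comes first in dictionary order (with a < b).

A breadth-first search from 0 reaches an accepting state first via the path 0 → 2 → 4 → 1 on input bba.
No string of length < 3 is accepted (BFS exhausts all shorter strings without reaching an accepting state), and bba is the lexicographically least accepting string of length 3.

bba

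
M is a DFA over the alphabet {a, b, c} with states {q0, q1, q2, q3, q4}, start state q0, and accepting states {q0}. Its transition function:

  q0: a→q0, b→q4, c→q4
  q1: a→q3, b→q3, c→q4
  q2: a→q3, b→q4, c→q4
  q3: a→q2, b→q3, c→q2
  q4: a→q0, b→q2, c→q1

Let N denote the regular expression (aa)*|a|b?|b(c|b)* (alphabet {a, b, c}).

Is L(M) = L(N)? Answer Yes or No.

No

The string ba is accepted by M but rejected by N.
So L(M) ≠ L(N).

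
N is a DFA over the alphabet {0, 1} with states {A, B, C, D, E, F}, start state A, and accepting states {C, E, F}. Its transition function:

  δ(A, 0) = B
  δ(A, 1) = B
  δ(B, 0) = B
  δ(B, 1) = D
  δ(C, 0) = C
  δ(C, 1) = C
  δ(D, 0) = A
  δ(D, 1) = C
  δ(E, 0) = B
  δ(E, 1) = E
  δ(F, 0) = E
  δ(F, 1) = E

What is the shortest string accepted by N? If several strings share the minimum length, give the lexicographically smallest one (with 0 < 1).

A breadth-first search from A reaches an accepting state first via the path A → B → D → C on input 011.
No string of length < 3 is accepted (BFS exhausts all shorter strings without reaching an accepting state), and 011 is the lexicographically least accepting string of length 3.

011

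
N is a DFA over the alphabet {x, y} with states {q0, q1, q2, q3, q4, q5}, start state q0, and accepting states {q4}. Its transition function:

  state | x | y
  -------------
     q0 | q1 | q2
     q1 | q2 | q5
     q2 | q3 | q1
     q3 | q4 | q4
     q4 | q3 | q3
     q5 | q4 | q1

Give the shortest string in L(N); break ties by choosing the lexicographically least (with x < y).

A breadth-first search from q0 reaches an accepting state first via the path q0 → q1 → q5 → q4 on input xyx.
No string of length < 3 is accepted (BFS exhausts all shorter strings without reaching an accepting state), and xyx is the lexicographically least accepting string of length 3.

xyx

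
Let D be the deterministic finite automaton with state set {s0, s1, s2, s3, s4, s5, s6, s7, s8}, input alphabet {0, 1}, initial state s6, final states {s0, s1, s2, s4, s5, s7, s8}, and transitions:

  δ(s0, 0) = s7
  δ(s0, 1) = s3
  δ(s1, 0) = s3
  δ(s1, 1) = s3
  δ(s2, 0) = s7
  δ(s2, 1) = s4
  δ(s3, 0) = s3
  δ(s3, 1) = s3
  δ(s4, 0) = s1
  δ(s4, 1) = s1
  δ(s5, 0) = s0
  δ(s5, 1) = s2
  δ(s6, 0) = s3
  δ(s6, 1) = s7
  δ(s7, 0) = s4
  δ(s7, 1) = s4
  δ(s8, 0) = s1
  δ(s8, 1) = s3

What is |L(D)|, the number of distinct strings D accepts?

7

The useful subgraph on states {s1, s4, s6, s7} is acyclic, so L(D) is finite; the longest accepting path visits 4 useful states, giving maximum string length 3.
Counting accepting paths from s6 by length: 1 of length 1, 2 of length 2, 4 of length 3. Total 7.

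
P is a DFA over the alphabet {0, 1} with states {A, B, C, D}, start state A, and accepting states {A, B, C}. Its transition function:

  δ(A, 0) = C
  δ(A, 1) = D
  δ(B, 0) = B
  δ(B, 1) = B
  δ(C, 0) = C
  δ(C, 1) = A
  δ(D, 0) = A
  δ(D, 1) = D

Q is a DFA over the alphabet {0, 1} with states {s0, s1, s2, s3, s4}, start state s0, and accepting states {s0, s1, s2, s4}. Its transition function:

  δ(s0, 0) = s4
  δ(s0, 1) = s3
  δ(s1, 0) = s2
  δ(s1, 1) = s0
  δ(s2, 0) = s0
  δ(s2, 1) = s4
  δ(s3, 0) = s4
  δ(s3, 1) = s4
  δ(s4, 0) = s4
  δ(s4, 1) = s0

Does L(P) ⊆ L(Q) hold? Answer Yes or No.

Yes

Exploring the product automaton P × Q from the start pair (A, s0), following both machines on each input symbol, reaches 6 state pairs: (A, s0), (C, s4), (D, s3), (A, s4), (D, s4), (D, s0).
P accepts in {A, B, C} and Q accepts in {s0, s1, s2, s4}. The reachable pairs whose P-component is accepting are (A, s0), (C, s4), (A, s4); in each of them the Q-component is accepting too, so the product for L(P) \ L(Q) (P-component accepting, Q-component rejecting) has no reachable accepting pair and the difference is empty.
Hence every string in L(P) is also in L(Q).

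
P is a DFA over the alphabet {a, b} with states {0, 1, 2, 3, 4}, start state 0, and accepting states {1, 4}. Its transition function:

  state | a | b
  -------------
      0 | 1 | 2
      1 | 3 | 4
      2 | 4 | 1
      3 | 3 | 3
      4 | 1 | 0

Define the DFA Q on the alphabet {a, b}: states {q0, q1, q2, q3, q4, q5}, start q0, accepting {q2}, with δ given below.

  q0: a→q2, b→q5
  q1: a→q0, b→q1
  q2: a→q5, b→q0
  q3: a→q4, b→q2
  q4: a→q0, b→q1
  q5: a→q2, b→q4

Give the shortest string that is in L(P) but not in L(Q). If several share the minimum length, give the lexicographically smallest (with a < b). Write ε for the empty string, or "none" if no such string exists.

ab

The string ab is accepted by P but not by Q.
No shorter string lies in the difference, and ab is the lexicographically first length-2 string in L(P) \ L(Q).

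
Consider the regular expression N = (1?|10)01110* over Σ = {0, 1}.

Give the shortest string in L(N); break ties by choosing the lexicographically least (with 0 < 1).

By inspection of the expression, no string of length less than 4 matches, and 0111 is the lexicographically first match of length 4.

0111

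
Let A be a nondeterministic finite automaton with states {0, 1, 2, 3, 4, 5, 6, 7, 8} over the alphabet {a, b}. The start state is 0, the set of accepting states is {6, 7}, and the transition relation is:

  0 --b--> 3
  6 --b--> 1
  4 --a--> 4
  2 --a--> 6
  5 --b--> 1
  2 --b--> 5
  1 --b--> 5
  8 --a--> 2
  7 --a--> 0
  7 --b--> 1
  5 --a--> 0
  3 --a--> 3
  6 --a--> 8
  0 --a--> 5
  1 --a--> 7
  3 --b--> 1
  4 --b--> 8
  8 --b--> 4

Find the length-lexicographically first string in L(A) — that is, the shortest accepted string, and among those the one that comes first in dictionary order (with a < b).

A breadth-first search from 0 reaches an accepting state first via the path 0 → 5 → 1 → 7 on input aba.
No string of length < 3 is accepted (BFS exhausts all shorter strings without reaching an accepting state), and aba is the lexicographically least accepting string of length 3.

aba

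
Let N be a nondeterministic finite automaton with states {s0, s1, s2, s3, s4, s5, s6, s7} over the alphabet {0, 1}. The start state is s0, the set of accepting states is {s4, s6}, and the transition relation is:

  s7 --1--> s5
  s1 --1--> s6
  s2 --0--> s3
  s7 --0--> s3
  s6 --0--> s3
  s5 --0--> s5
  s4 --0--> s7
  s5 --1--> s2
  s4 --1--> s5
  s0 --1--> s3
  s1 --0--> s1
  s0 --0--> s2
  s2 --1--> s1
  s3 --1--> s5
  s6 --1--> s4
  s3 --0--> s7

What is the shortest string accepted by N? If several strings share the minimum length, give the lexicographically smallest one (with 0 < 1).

A breadth-first search from s0 reaches an accepting state first via the path s0 → s2 → s1 → s6 on input 011.
No string of length < 3 is accepted (BFS exhausts all shorter strings without reaching an accepting state), and 011 is the lexicographically least accepting string of length 3.

011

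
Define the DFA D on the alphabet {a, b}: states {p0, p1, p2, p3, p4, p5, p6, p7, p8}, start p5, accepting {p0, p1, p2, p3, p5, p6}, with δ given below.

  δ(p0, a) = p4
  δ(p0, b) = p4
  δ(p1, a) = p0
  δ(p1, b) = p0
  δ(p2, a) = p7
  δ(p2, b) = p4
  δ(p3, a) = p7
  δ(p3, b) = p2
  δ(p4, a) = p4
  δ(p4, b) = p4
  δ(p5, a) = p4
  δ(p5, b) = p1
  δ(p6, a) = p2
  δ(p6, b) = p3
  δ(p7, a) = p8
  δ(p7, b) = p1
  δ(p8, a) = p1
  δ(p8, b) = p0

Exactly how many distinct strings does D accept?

The useful subgraph on states {p0, p1, p5} is acyclic, so L(D) is finite; the longest accepting path visits 3 useful states, giving maximum string length 2.
Counting accepting paths from p5 by length: 1 of length 0, 1 of length 1, 2 of length 2. Total 4.

4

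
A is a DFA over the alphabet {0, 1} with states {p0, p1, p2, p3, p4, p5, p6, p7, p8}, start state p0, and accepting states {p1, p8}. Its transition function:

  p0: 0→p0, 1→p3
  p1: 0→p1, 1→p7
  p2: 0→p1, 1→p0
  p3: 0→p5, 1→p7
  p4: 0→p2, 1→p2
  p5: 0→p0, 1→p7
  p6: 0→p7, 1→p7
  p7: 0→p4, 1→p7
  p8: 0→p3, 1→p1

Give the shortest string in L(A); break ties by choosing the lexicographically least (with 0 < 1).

A breadth-first search from p0 reaches an accepting state first via the path p0 → p3 → p7 → p4 → p2 → p1 on input 11000.
No string of length < 5 is accepted (BFS exhausts all shorter strings without reaching an accepting state), and 11000 is the lexicographically least accepting string of length 5.

11000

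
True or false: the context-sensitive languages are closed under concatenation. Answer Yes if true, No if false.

With disjoint nonterminals (and terminals first replaced by fresh nonterminal copies so contexts cannot straddle the boundary), S → S₁S₂ added to two noncontracting grammars is noncontracting and generates L₁L₂; equivalently an LBA guesses the split point and checks each part in place.
So the context-sensitive languages are closed under concatenation.

Yes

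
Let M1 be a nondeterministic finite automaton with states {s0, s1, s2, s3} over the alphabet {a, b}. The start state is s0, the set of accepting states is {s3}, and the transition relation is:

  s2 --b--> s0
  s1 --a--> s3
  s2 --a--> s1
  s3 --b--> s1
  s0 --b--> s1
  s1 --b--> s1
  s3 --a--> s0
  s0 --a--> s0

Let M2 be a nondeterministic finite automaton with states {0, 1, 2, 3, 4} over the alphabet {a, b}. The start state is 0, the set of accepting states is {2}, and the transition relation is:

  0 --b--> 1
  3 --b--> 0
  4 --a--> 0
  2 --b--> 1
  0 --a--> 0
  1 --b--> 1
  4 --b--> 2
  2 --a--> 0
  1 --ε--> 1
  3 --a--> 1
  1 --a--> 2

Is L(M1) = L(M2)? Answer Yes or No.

Exploring the product automaton M1 × M2 from the start pair (s0, 0), following both machines on each input symbol, reaches 3 state pairs: (s0, 0), (s1, 1), (s3, 2).
M1 accepts in {s3} and M2 accepts in {2}. In every reachable pair the two components are either both accepting — (s3, 2) — or both non-accepting, so no string is accepted by exactly one of the machines: L(M1) \ L(M2) and L(M2) \ L(M1) are both empty.
Hence every string is accepted by M1 iff it is accepted by M2, and the two languages coincide.

Yes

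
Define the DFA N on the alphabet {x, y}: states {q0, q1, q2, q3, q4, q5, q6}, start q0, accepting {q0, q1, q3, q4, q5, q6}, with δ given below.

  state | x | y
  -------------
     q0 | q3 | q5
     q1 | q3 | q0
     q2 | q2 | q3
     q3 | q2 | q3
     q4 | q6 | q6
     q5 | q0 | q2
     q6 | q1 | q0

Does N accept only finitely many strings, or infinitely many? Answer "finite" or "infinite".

State q2 is reachable from the start and can reach an accepting state, and it lies on the cycle q2 → q2.
Traversing that cycle any number of times yields accepted strings of unbounded length, so the language is infinite.

infinite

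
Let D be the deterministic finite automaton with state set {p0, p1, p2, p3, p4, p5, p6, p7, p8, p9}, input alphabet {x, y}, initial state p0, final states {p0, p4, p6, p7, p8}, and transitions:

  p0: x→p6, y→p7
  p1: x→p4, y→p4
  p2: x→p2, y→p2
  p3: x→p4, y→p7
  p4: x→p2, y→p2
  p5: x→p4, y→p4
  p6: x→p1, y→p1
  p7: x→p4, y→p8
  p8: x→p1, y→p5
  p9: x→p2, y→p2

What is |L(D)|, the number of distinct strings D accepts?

13

The useful subgraph on states {p0, p1, p4, p5, p6, p7, p8} is acyclic, so L(D) is finite; the longest accepting path visits 5 useful states, giving maximum string length 4.
Counting accepting paths from p0 by length: 1 of length 0, 2 of length 1, 2 of length 2, 4 of length 3, 4 of length 4. Total 13.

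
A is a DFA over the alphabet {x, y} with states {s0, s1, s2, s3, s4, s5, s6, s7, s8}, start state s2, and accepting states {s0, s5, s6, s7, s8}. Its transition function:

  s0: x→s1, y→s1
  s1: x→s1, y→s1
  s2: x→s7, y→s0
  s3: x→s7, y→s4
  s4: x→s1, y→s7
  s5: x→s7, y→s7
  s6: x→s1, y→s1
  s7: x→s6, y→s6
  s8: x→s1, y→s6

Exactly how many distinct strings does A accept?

The useful subgraph on states {s0, s2, s6, s7} is acyclic, so L(A) is finite; the longest accepting path visits 3 useful states, giving maximum string length 2.
Counting accepting paths from s2 by length: 2 of length 1, 2 of length 2. Total 4.

4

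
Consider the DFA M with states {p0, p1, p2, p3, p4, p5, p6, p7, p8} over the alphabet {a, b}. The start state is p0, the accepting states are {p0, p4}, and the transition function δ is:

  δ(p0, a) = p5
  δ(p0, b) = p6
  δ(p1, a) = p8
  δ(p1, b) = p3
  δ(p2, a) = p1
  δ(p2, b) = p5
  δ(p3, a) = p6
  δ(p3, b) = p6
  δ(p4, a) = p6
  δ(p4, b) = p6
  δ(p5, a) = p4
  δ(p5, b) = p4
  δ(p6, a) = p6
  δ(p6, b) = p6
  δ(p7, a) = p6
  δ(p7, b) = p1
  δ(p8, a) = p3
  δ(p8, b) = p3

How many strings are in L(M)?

3

The useful subgraph on states {p0, p4, p5} is acyclic, so L(M) is finite; the longest accepting path visits 3 useful states, giving maximum string length 2.
Counting accepting paths from p0 by length: 1 of length 0, 2 of length 2. Total 3.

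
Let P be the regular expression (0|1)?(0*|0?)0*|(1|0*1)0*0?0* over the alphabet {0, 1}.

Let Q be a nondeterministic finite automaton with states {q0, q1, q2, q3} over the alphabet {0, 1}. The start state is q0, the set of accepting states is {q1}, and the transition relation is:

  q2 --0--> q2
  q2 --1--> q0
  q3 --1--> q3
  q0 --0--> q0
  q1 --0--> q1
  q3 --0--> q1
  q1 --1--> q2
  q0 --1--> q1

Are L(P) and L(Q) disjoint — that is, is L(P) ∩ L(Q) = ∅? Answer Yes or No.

The string 1 is accepted by both P and Q.
Hence L(P) ∩ L(Q) ≠ ∅.

No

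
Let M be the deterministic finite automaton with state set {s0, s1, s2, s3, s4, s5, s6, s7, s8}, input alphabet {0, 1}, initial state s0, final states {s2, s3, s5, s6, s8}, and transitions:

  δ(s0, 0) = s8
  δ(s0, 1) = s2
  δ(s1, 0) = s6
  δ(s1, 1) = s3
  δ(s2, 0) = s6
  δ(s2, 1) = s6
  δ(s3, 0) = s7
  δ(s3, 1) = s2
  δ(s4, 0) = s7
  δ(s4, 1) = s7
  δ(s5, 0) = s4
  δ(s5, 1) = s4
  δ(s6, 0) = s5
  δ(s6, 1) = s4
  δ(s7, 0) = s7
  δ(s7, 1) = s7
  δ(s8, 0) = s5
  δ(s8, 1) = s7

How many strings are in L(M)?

The useful subgraph on states {s0, s2, s5, s6, s8} is acyclic, so L(M) is finite; the longest accepting path visits 4 useful states, giving maximum string length 3.
Counting accepting paths from s0 by length: 2 of length 1, 3 of length 2, 2 of length 3. Total 7.

7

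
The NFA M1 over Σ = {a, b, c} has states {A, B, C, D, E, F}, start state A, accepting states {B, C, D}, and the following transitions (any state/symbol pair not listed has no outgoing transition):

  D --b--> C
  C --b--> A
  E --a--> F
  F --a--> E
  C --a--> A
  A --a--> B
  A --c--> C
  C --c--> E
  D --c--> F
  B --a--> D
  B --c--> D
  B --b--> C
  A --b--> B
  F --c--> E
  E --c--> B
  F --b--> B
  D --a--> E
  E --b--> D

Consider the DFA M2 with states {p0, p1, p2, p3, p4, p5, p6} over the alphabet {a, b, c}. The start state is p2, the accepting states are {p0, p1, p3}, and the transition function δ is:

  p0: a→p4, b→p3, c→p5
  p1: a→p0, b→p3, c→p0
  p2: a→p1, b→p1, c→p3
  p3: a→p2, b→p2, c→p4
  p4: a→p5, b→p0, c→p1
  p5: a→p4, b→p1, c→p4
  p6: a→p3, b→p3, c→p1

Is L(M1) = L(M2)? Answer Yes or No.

Exploring the product automaton M1 × M2 from the start pair (A, p2), following both machines on each input symbol, reaches 6 state pairs: (A, p2), (B, p1), (C, p3), (D, p0), (E, p4), (F, p5).
M1 accepts in {B, C, D} and M2 accepts in {p0, p1, p3}. In every reachable pair the two components are either both accepting — (B, p1), (C, p3), (D, p0) — or both non-accepting, so no string is accepted by exactly one of the machines: L(M1) \ L(M2) and L(M2) \ L(M1) are both empty.
Hence every string is accepted by M1 iff it is accepted by M2, and the two languages coincide.

Yes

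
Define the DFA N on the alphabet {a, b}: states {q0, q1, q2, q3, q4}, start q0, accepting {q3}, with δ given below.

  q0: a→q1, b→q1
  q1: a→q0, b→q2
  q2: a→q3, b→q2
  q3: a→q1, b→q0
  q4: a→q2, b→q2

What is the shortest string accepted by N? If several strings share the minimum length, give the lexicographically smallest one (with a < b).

aba

A breadth-first search from q0 reaches an accepting state first via the path q0 → q1 → q2 → q3 on input aba.
No string of length < 3 is accepted (BFS exhausts all shorter strings without reaching an accepting state), and aba is the lexicographically least accepting string of length 3.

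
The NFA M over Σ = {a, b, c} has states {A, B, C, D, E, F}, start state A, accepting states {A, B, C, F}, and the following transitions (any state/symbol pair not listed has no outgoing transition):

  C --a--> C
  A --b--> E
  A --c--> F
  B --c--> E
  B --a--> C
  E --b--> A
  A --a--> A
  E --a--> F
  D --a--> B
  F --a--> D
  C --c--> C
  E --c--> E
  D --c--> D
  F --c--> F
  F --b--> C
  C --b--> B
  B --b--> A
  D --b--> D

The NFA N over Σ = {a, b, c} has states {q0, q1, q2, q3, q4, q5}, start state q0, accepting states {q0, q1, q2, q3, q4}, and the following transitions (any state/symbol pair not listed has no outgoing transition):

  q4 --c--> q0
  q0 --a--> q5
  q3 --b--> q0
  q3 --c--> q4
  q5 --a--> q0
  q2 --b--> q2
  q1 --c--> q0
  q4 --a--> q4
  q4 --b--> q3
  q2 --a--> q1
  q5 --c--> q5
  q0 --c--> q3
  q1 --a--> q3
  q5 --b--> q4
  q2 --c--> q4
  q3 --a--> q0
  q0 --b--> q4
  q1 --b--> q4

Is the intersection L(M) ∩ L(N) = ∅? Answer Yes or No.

No

The empty string ε is accepted by both M and N.
Hence L(M) ∩ L(N) ≠ ∅.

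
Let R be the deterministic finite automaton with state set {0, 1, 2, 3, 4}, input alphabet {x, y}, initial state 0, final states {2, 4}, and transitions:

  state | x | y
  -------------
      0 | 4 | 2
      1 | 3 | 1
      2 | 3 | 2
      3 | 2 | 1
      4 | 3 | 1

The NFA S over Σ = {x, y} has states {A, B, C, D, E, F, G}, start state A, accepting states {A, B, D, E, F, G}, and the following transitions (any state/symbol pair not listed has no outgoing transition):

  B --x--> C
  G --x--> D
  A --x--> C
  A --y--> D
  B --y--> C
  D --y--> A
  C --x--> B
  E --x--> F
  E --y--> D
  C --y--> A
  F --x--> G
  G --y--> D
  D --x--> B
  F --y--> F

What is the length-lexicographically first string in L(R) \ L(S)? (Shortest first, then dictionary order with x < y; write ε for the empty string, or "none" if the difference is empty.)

x

The string x is accepted by R but not by S.
No shorter string lies in the difference, and x is the lexicographically first length-1 string in L(R) \ L(S).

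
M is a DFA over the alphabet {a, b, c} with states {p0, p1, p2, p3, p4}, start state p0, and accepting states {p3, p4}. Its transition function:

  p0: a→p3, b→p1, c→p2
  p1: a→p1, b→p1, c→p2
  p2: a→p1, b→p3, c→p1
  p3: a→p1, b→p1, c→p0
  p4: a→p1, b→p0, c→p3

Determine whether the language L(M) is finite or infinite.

State p1 is reachable from the start and can reach an accepting state, and it lies on the cycle p1 → p1.
Traversing that cycle any number of times yields accepted strings of unbounded length, so the language is infinite.

infinite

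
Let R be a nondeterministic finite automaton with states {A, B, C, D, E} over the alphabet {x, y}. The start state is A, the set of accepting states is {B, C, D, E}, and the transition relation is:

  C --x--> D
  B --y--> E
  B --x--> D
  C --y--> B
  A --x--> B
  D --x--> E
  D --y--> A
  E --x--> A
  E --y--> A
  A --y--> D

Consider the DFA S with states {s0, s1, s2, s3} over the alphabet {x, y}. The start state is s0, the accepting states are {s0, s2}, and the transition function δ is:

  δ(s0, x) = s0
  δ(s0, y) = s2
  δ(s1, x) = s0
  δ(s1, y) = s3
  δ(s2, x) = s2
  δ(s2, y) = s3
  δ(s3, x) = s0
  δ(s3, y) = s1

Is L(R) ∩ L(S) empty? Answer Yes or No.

No

The string x is accepted by both R and S.
Hence L(R) ∩ L(S) ≠ ∅.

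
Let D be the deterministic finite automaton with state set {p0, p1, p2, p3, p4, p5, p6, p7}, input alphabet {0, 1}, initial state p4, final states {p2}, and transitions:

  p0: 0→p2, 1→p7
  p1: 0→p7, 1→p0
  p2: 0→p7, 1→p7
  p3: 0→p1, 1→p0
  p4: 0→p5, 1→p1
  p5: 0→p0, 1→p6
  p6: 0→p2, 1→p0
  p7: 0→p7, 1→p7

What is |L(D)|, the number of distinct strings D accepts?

The useful subgraph on states {p0, p1, p2, p4, p5, p6} is acyclic, so L(D) is finite; the longest accepting path visits 5 useful states, giving maximum string length 4.
Counting accepting paths from p4 by length: 3 of length 3, 1 of length 4. Total 4.

4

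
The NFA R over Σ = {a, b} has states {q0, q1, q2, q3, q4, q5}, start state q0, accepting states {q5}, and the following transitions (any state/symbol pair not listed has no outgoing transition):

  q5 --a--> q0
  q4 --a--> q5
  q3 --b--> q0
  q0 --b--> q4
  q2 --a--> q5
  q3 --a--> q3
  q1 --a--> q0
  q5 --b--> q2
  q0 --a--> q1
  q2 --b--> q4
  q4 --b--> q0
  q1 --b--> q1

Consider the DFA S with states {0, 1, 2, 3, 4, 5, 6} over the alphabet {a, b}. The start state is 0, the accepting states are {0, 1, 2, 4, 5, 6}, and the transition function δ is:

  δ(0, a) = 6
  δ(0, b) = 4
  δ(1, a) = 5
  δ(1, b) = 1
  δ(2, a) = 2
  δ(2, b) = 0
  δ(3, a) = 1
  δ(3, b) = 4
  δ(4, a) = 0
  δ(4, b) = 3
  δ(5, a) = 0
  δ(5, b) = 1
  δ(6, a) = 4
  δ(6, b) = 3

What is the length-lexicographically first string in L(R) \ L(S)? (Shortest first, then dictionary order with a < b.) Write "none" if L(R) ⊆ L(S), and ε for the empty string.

none

Exploring the product automaton R × S from the start pair (q0, 0), following both machines on each input symbol, reaches 20 state pairs: (q0, 0), (q1, 6), (q4, 4), (q0, 4), (q1, 3), (q5, 0), (q0, 3), (q1, 0), (q4, 3), (q0, 1), (q1, 4), (q0, 6), (q2, 4), (q1, 1), (q5, 1), (q1, 5), (q4, 1), (q0, 5), (q2, 1), (q5, 5).
R accepts in {q5} and S accepts in {0, 1, 2, 4, 5, 6}. The reachable pairs whose R-component is accepting are (q5, 0), (q5, 1), (q5, 5); in each of them the S-component is accepting too, so the product for L(R) \ L(S) (R-component accepting, S-component rejecting) has no reachable accepting pair and the difference is empty.
So every string accepted by R is also accepted by S: L(R) \ L(S) = ∅ and there is no such string.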